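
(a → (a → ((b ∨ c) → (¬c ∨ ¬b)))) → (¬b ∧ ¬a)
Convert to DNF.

(a → (a → ((b ∨ c) → (¬c ∨ ¬b)))) → (¬b ∧ ¬a)
≡ ¬(a → (a → ((b ∨ c) → (¬c ∨ ¬b)))) ∨ (¬b ∧ ¬a)   [eliminate →]
≡ ¬(¬a ∨ (a → ((b ∨ c) → (¬c ∨ ¬b)))) ∨ (¬b ∧ ¬a)   [eliminate →]
≡ ¬(¬a ∨ ¬a ∨ ((b ∨ c) → (¬c ∨ ¬b))) ∨ (¬b ∧ ¬a)   [eliminate →]
≡ ¬(¬a ∨ ¬a ∨ ¬(b ∨ c) ∨ ¬c ∨ ¬b) ∨ (¬b ∧ ¬a)   [eliminate →]
≡ (¬¬a ∧ ¬¬a ∧ ¬¬(b ∨ c) ∧ ¬¬c ∧ ¬¬b) ∨ (¬b ∧ ¬a)   [De Morgan]
≡ (a ∧ ¬¬a ∧ ¬¬(b ∨ c) ∧ ¬¬c ∧ ¬¬b) ∨ (¬b ∧ ¬a)   [double negation]
≡ (a ∧ a ∧ ¬¬(b ∨ c) ∧ ¬¬c ∧ ¬¬b) ∨ (¬b ∧ ¬a)   [double negation]
≡ (a ∧ a ∧ (b ∨ c) ∧ ¬¬c ∧ ¬¬b) ∨ (¬b ∧ ¬a)   [double negation]
≡ (a ∧ a ∧ (b ∨ c) ∧ c ∧ ¬¬b) ∨ (¬b ∧ ¬a)   [double negation]
≡ (a ∧ a ∧ (b ∨ c) ∧ c ∧ b) ∨ (¬b ∧ ¬a)   [double negation]
≡ (a ∧ a ∧ b ∧ c ∧ b) ∨ (a ∧ a ∧ c ∧ c ∧ b) ∨ (¬b ∧ ¬a)   [distribute ∧ over ∨]
≡ (a ∧ b ∧ c) ∨ (¬b ∧ ¬a)   [simplify]

(a ∧ b ∧ c) ∨ (¬b ∧ ¬a)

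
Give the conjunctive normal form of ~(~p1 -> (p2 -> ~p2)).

~p1 & p2

~(~p1 -> (p2 -> ~p2))
⇔ ~(~~p1 | (p2 -> ~p2))   [eliminate ->]
⇔ ~(~~p1 | ~p2 | ~p2)   [eliminate ->]
⇔ ~~~p1 & ~~p2 & ~~p2   [De Morgan]
⇔ ~p1 & ~~p2 & ~~p2   [double negation]
⇔ ~p1 & p2 & ~~p2   [double negation]
⇔ ~p1 & p2 & p2   [double negation]
⇔ ~p1 & p2   [simplify]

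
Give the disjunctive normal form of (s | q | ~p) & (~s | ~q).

(s & ~q) | (q & ~s) | (~p & ~s) | (~p & ~q)

(s | q | ~p) & (~s | ~q)
≡ (s & ~s) | (s & ~q) | (q & ~s) | (q & ~q) | (~p & ~s) | (~p & ~q)   [distribute & over |]
≡ (s & ~q) | (q & ~s) | (~p & ~s) | (~p & ~q)   [simplify]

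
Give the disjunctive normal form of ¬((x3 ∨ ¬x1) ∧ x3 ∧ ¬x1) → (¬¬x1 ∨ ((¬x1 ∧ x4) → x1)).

(x3 ∧ ¬x1) ∨ x1 ∨ ¬x4

¬((x3 ∨ ¬x1) ∧ x3 ∧ ¬x1) → (¬¬x1 ∨ ((¬x1 ∧ x4) → x1))
≡ ¬¬((x3 ∨ ¬x1) ∧ x3 ∧ ¬x1) ∨ ¬¬x1 ∨ ((¬x1 ∧ x4) → x1)   (eliminate →)
≡ ¬¬((x3 ∨ ¬x1) ∧ x3 ∧ ¬x1) ∨ ¬¬x1 ∨ ¬(¬x1 ∧ x4) ∨ x1   (eliminate →)
≡ ((x3 ∨ ¬x1) ∧ x3 ∧ ¬x1) ∨ ¬¬x1 ∨ ¬(¬x1 ∧ x4) ∨ x1   (double negation)
≡ ((x3 ∨ ¬x1) ∧ x3 ∧ ¬x1) ∨ x1 ∨ ¬(¬x1 ∧ x4) ∨ x1   (double negation)
≡ ((x3 ∨ ¬x1) ∧ x3 ∧ ¬x1) ∨ x1 ∨ ¬¬x1 ∨ ¬x4 ∨ x1   (De Morgan)
≡ ((x3 ∨ ¬x1) ∧ x3 ∧ ¬x1) ∨ x1 ∨ x1 ∨ ¬x4 ∨ x1   (double negation)
≡ (x3 ∧ x3 ∧ ¬x1) ∨ (¬x1 ∧ x3 ∧ ¬x1) ∨ x1 ∨ x1 ∨ ¬x4 ∨ x1   (distribute ∧ over ∨)
≡ (x3 ∧ ¬x1) ∨ x1 ∨ ¬x4   (simplify)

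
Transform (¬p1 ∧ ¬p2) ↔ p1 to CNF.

(p1 ∨ p2) ∧ ¬p1

(¬p1 ∧ ¬p2) ↔ p1
⇔ ((¬p1 ∧ ¬p2) → p1) ∧ (p1 → (¬p1 ∧ ¬p2))   [eliminate ↔]
⇔ (¬(¬p1 ∧ ¬p2) ∨ p1) ∧ (p1 → (¬p1 ∧ ¬p2))   [eliminate →]
⇔ (¬(¬p1 ∧ ¬p2) ∨ p1) ∧ (¬p1 ∨ (¬p1 ∧ ¬p2))   [eliminate →]
⇔ (¬¬p1 ∨ ¬¬p2 ∨ p1) ∧ (¬p1 ∨ (¬p1 ∧ ¬p2))   [De Morgan]
⇔ (p1 ∨ ¬¬p2 ∨ p1) ∧ (¬p1 ∨ (¬p1 ∧ ¬p2))   [double negation]
⇔ (p1 ∨ p2 ∨ p1) ∧ (¬p1 ∨ (¬p1 ∧ ¬p2))   [double negation]
⇔ (p1 ∨ p2 ∨ p1) ∧ (¬p1 ∨ ¬p1) ∧ (¬p1 ∨ ¬p2)   [distribute ∨ over ∧]
⇔ (p1 ∨ p2) ∧ ¬p1   [simplify]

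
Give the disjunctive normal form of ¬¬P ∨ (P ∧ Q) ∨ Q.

P ∨ Q

¬¬P ∨ (P ∧ Q) ∨ Q
⇔ P ∨ (P ∧ Q) ∨ Q   [double negation]
⇔ P ∨ Q   [simplify]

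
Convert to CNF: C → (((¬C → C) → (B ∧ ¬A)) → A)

C → (((¬C → C) → (B ∧ ¬A)) → A)
≡ ¬C ∨ (((¬C → C) → (B ∧ ¬A)) → A)   [eliminate →]
≡ ¬C ∨ ¬((¬C → C) → (B ∧ ¬A)) ∨ A   [eliminate →]
≡ ¬C ∨ ¬(¬(¬C → C) ∨ (B ∧ ¬A)) ∨ A   [eliminate →]
≡ ¬C ∨ ¬(¬(¬¬C ∨ C) ∨ (B ∧ ¬A)) ∨ A   [eliminate →]
≡ ¬C ∨ (¬¬(¬¬C ∨ C) ∧ ¬(B ∧ ¬A)) ∨ A   [De Morgan]
≡ ¬C ∨ ((¬¬C ∨ C) ∧ ¬(B ∧ ¬A)) ∨ A   [double negation]
≡ ¬C ∨ ((C ∨ C) ∧ ¬(B ∧ ¬A)) ∨ A   [double negation]
≡ ¬C ∨ ((C ∨ C) ∧ (¬B ∨ ¬¬A)) ∨ A   [De Morgan]
≡ ¬C ∨ ((C ∨ C) ∧ (¬B ∨ A)) ∨ A   [double negation]
≡ (¬C ∨ C ∨ C ∨ A) ∧ (¬C ∨ ¬B ∨ A ∨ A)   [distribute ∨ over ∧]
≡ ¬C ∨ ¬B ∨ A   [simplify]

¬C ∨ ¬B ∨ A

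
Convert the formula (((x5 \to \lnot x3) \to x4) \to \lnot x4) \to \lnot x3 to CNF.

(((x5 \to \lnot x3) \to x4) \to \lnot x4) \to \lnot x3
= \lnot (((x5 \to \lnot x3) \to x4) \to \lnot x4) \lor \lnot x3   [eliminate \to]
= \lnot (\lnot ((x5 \to \lnot x3) \to x4) \lor \lnot x4) \lor \lnot x3   [eliminate \to]
= \lnot (\lnot (\lnot (x5 \to \lnot x3) \lor x4) \lor \lnot x4) \lor \lnot x3   [eliminate \to]
= \lnot (\lnot (\lnot (\lnot x5 \lor \lnot x3) \lor x4) \lor \lnot x4) \lor \lnot x3   [eliminate \to]
= (\lnot \lnot (\lnot (\lnot x5 \lor \lnot x3) \lor x4) \land \lnot \lnot x4) \lor \lnot x3   [De Morgan]
= ((\lnot (\lnot x5 \lor \lnot x3) \lor x4) \land \lnot \lnot x4) \lor \lnot x3   [double negation]
= (((\lnot \lnot x5 \land \lnot \lnot x3) \lor x4) \land \lnot \lnot x4) \lor \lnot x3   [De Morgan]
= (((x5 \land \lnot \lnot x3) \lor x4) \land \lnot \lnot x4) \lor \lnot x3   [double negation]
= (((x5 \land x3) \lor x4) \land \lnot \lnot x4) \lor \lnot x3   [double negation]
= (((x5 \land x3) \lor x4) \land x4) \lor \lnot x3   [double negation]
= (x5 \lor x4 \lor \lnot x3) \land (x3 \lor x4 \lor \lnot x3) \land (x4 \lor \lnot x3)   [distribute \lor over \land]
= x4 \lor \lnot x3   [simplify]

x4 \lor \lnot x3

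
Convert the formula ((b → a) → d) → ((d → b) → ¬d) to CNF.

((b → a) → d) → ((d → b) → ¬d)
= ¬((b → a) → d) ∨ ((d → b) → ¬d)   (eliminate →)
= ¬(¬(b → a) ∨ d) ∨ ((d → b) → ¬d)   (eliminate →)
= ¬(¬(¬b ∨ a) ∨ d) ∨ ((d → b) → ¬d)   (eliminate →)
= ¬(¬(¬b ∨ a) ∨ d) ∨ ¬(d → b) ∨ ¬d   (eliminate →)
= ¬(¬(¬b ∨ a) ∨ d) ∨ ¬(¬d ∨ b) ∨ ¬d   (eliminate →)
= (¬¬(¬b ∨ a) ∧ ¬d) ∨ ¬(¬d ∨ b) ∨ ¬d   (De Morgan)
= ((¬b ∨ a) ∧ ¬d) ∨ ¬(¬d ∨ b) ∨ ¬d   (double negation)
= ((¬b ∨ a) ∧ ¬d) ∨ (¬¬d ∧ ¬b) ∨ ¬d   (De Morgan)
= ((¬b ∨ a) ∧ ¬d) ∨ (d ∧ ¬b) ∨ ¬d   (double negation)
= (¬b ∨ a ∨ d ∨ ¬d) ∧ (¬b ∨ a ∨ ¬b ∨ ¬d) ∧ (¬d ∨ d ∨ ¬d) ∧ (¬d ∨ ¬b ∨ ¬d)   (distribute ∨ over ∧)
= ¬d ∨ ¬b   (simplify)

¬d ∨ ¬b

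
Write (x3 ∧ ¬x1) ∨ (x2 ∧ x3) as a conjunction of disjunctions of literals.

x3 ∧ (¬x1 ∨ x2)

(x3 ∧ ¬x1) ∨ (x2 ∧ x3)
⇔ (x3 ∨ x2) ∧ (x3 ∨ x3) ∧ (¬x1 ∨ x2) ∧ (¬x1 ∨ x3)
⇔ x3 ∧ (¬x1 ∨ x2)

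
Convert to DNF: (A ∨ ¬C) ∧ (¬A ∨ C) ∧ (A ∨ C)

A ∧ C

(A ∨ ¬C) ∧ (¬A ∨ C) ∧ (A ∨ C)
⇔ (A ∧ ¬A ∧ A) ∨ (A ∧ ¬A ∧ C) ∨ (A ∧ C ∧ A) ∨ (A ∧ C ∧ C) ∨ (¬C ∧ ¬A ∧ A) ∨ (¬C ∧ ¬A ∧ C) ∨ (¬C ∧ C ∧ A) ∨ (¬C ∧ C ∧ C)   (distribute ∧ over ∨)
⇔ A ∧ C   (simplify)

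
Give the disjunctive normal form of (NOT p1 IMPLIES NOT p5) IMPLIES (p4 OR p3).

(NOT p1 AND p5) OR p4 OR p3

(NOT p1 IMPLIES NOT p5) IMPLIES (p4 OR p3)
= NOT (NOT p1 IMPLIES NOT p5) OR p4 OR p3   [eliminate IMPLIES]
= NOT (NOT NOT p1 OR NOT p5) OR p4 OR p3   [eliminate IMPLIES]
= (NOT NOT NOT p1 AND NOT NOT p5) OR p4 OR p3   [De Morgan]
= (NOT p1 AND NOT NOT p5) OR p4 OR p3   [double negation]
= (NOT p1 AND p5) OR p4 OR p3   [double negation]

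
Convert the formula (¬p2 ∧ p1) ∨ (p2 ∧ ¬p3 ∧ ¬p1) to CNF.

(¬p2 ∨ ¬p3) ∧ (¬p2 ∨ ¬p1) ∧ (p1 ∨ p2) ∧ (p1 ∨ ¬p3)

(¬p2 ∧ p1) ∨ (p2 ∧ ¬p3 ∧ ¬p1)
= (¬p2 ∨ p2) ∧ (¬p2 ∨ ¬p3) ∧ (¬p2 ∨ ¬p1) ∧ (p1 ∨ p2) ∧ (p1 ∨ ¬p3) ∧ (p1 ∨ ¬p1)   — distribute ∨ over ∧
= (¬p2 ∨ ¬p3) ∧ (¬p2 ∨ ¬p1) ∧ (p1 ∨ p2) ∧ (p1 ∨ ¬p3)   — simplify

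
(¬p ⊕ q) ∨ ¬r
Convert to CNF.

(¬p ⊕ q) ∨ ¬r
≡ ((¬p ∨ q) ∧ ¬(¬p ∧ q)) ∨ ¬r   (expand ⊕)
≡ ((¬p ∨ q) ∧ (¬¬p ∨ ¬q)) ∨ ¬r   (De Morgan)
≡ ((¬p ∨ q) ∧ (p ∨ ¬q)) ∨ ¬r   (double negation)
≡ (¬p ∨ q ∨ ¬r) ∧ (p ∨ ¬q ∨ ¬r)   (distribute ∨ over ∧)

(¬p ∨ q ∨ ¬r) ∧ (p ∨ ¬q ∨ ¬r)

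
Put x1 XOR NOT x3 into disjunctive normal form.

x1 XOR NOT x3
≡ (x1 AND NOT NOT x3) OR (NOT x1 AND NOT x3)   [expand XOR]
≡ (x1 AND x3) OR (NOT x1 AND NOT x3)   [double negation]

(x1 AND x3) OR (NOT x1 AND NOT x3)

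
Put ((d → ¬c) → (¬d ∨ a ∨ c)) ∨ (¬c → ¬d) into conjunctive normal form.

c ∨ ¬d ∨ a

((d → ¬c) → (¬d ∨ a ∨ c)) ∨ (¬c → ¬d)
≡ ¬(d → ¬c) ∨ ¬d ∨ a ∨ c ∨ (¬c → ¬d)   [eliminate →]
≡ ¬(¬d ∨ ¬c) ∨ ¬d ∨ a ∨ c ∨ (¬c → ¬d)   [eliminate →]
≡ ¬(¬d ∨ ¬c) ∨ ¬d ∨ a ∨ c ∨ ¬¬c ∨ ¬d   [eliminate →]
≡ (¬¬d ∧ ¬¬c) ∨ ¬d ∨ a ∨ c ∨ ¬¬c ∨ ¬d   [De Morgan]
≡ (d ∧ ¬¬c) ∨ ¬d ∨ a ∨ c ∨ ¬¬c ∨ ¬d   [double negation]
≡ (d ∧ c) ∨ ¬d ∨ a ∨ c ∨ ¬¬c ∨ ¬d   [double negation]
≡ (d ∧ c) ∨ ¬d ∨ a ∨ c ∨ c ∨ ¬d   [double negation]
≡ (d ∨ ¬d ∨ a ∨ c ∨ c ∨ ¬d) ∧ (c ∨ ¬d ∨ a ∨ c ∨ c ∨ ¬d)   [distribute ∨ over ∧]
≡ c ∨ ¬d ∨ a   [simplify]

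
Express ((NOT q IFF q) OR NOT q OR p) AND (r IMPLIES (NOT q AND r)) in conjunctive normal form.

(NOT q OR p) AND (NOT r OR NOT q)

((NOT q IFF q) OR NOT q OR p) AND (r IMPLIES (NOT q AND r))
≡ (((NOT q IMPLIES q) AND (q IMPLIES NOT q)) OR NOT q OR p) AND (r IMPLIES (NOT q AND r))   [eliminate IFF]
≡ (((NOT NOT q OR q) AND (q IMPLIES NOT q)) OR NOT q OR p) AND (r IMPLIES (NOT q AND r))   [eliminate IMPLIES]
≡ (((NOT NOT q OR q) AND (NOT q OR NOT q)) OR NOT q OR p) AND (r IMPLIES (NOT q AND r))   [eliminate IMPLIES]
≡ (((NOT NOT q OR q) AND (NOT q OR NOT q)) OR NOT q OR p) AND (NOT r OR (NOT q AND r))   [eliminate IMPLIES]
≡ (((q OR q) AND (NOT q OR NOT q)) OR NOT q OR p) AND (NOT r OR (NOT q AND r))   [double negation]
≡ (q OR q OR NOT q OR p) AND (NOT q OR NOT q OR NOT q OR p) AND (NOT r OR NOT q) AND (NOT r OR r)   [distribute OR over AND]
≡ (NOT q OR p) AND (NOT r OR NOT q)   [simplify]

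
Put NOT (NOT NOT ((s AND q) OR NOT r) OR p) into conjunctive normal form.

NOT (NOT NOT ((s AND q) OR NOT r) OR p)
≡ NOT NOT NOT ((s AND q) OR NOT r) AND NOT p   [De Morgan]
≡ NOT ((s AND q) OR NOT r) AND NOT p   [double negation]
≡ NOT (s AND q) AND NOT NOT r AND NOT p   [De Morgan]
≡ (NOT s OR NOT q) AND NOT NOT r AND NOT p   [De Morgan]
≡ (NOT s OR NOT q) AND r AND NOT p   [double negation]

(NOT s OR NOT q) AND r AND NOT p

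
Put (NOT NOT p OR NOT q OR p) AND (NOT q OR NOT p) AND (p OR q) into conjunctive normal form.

(NOT NOT p OR NOT q OR p) AND (NOT q OR NOT p) AND (p OR q)
≡ (p OR NOT q OR p) AND (NOT q OR NOT p) AND (p OR q)   [double negation]
≡ (p OR NOT q) AND (NOT q OR NOT p) AND (p OR q)   [simplify]

(p OR NOT q) AND (NOT q OR NOT p) AND (p OR q)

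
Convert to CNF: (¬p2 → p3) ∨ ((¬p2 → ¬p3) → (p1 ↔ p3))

(¬p2 → p3) ∨ ((¬p2 → ¬p3) → (p1 ↔ p3))
⇔ ¬¬p2 ∨ p3 ∨ ((¬p2 → ¬p3) → (p1 ↔ p3))   — eliminate →
⇔ ¬¬p2 ∨ p3 ∨ ¬(¬p2 → ¬p3) ∨ (p1 ↔ p3)   — eliminate →
⇔ ¬¬p2 ∨ p3 ∨ ¬(¬¬p2 ∨ ¬p3) ∨ (p1 ↔ p3)   — eliminate →
⇔ ¬¬p2 ∨ p3 ∨ ¬(¬¬p2 ∨ ¬p3) ∨ ((p1 → p3) ∧ (p3 → p1))   — eliminate ↔
⇔ ¬¬p2 ∨ p3 ∨ ¬(¬¬p2 ∨ ¬p3) ∨ ((¬p1 ∨ p3) ∧ (p3 → p1))   — eliminate →
⇔ ¬¬p2 ∨ p3 ∨ ¬(¬¬p2 ∨ ¬p3) ∨ ((¬p1 ∨ p3) ∧ (¬p3 ∨ p1))   — eliminate →
⇔ p2 ∨ p3 ∨ ¬(¬¬p2 ∨ ¬p3) ∨ ((¬p1 ∨ p3) ∧ (¬p3 ∨ p1))   — double negation
⇔ p2 ∨ p3 ∨ (¬¬¬p2 ∧ ¬¬p3) ∨ ((¬p1 ∨ p3) ∧ (¬p3 ∨ p1))   — De Morgan
⇔ p2 ∨ p3 ∨ (¬p2 ∧ ¬¬p3) ∨ ((¬p1 ∨ p3) ∧ (¬p3 ∨ p1))   — double negation
⇔ p2 ∨ p3 ∨ (¬p2 ∧ p3) ∨ ((¬p1 ∨ p3) ∧ (¬p3 ∨ p1))   — double negation
⇔ (p2 ∨ p3 ∨ ¬p2 ∨ ¬p1 ∨ p3) ∧ (p2 ∨ p3 ∨ ¬p2 ∨ ¬p3 ∨ p1) ∧ (p2 ∨ p3 ∨ p3 ∨ ¬p1 ∨ p3) ∧ (p2 ∨ p3 ∨ p3 ∨ ¬p3 ∨ p1)   — distribute ∨ over ∧
⇔ p2 ∨ p3 ∨ ¬p1   — simplify

p2 ∨ p3 ∨ ¬p1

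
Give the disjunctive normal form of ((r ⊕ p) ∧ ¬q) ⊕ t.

((r ⊕ p) ∧ ¬q) ⊕ t
= ((r ⊕ p) ∧ ¬q ∧ ¬t) ∨ (¬((r ⊕ p) ∧ ¬q) ∧ t)   [expand ⊕]
= (((r ∧ ¬p) ∨ (¬r ∧ p)) ∧ ¬q ∧ ¬t) ∨ (¬((r ⊕ p) ∧ ¬q) ∧ t)   [expand ⊕]
= (((r ∧ ¬p) ∨ (¬r ∧ p)) ∧ ¬q ∧ ¬t) ∨ (¬(((r ∧ ¬p) ∨ (¬r ∧ p)) ∧ ¬q) ∧ t)   [expand ⊕]
= (((r ∧ ¬p) ∨ (¬r ∧ p)) ∧ ¬q ∧ ¬t) ∨ ((¬((r ∧ ¬p) ∨ (¬r ∧ p)) ∨ ¬¬q) ∧ t)   [De Morgan]
= (((r ∧ ¬p) ∨ (¬r ∧ p)) ∧ ¬q ∧ ¬t) ∨ (((¬(r ∧ ¬p) ∧ ¬(¬r ∧ p)) ∨ ¬¬q) ∧ t)   [De Morgan]
= (((r ∧ ¬p) ∨ (¬r ∧ p)) ∧ ¬q ∧ ¬t) ∨ ((((¬r ∨ ¬¬p) ∧ ¬(¬r ∧ p)) ∨ ¬¬q) ∧ t)   [De Morgan]
= (((r ∧ ¬p) ∨ (¬r ∧ p)) ∧ ¬q ∧ ¬t) ∨ ((((¬r ∨ p) ∧ ¬(¬r ∧ p)) ∨ ¬¬q) ∧ t)   [double negation]
= (((r ∧ ¬p) ∨ (¬r ∧ p)) ∧ ¬q ∧ ¬t) ∨ ((((¬r ∨ p) ∧ (¬¬r ∨ ¬p)) ∨ ¬¬q) ∧ t)   [De Morgan]
= (((r ∧ ¬p) ∨ (¬r ∧ p)) ∧ ¬q ∧ ¬t) ∨ ((((¬r ∨ p) ∧ (r ∨ ¬p)) ∨ ¬¬q) ∧ t)   [double negation]
= (((r ∧ ¬p) ∨ (¬r ∧ p)) ∧ ¬q ∧ ¬t) ∨ ((((¬r ∨ p) ∧ (r ∨ ¬p)) ∨ q) ∧ t)   [double negation]
= (r ∧ ¬p ∧ ¬q ∧ ¬t) ∨ (¬r ∧ p ∧ ¬q ∧ ¬t) ∨ (¬r ∧ r ∧ t) ∨ (¬r ∧ ¬p ∧ t) ∨ (p ∧ r ∧ t) ∨ (p ∧ ¬p ∧ t) ∨ (q ∧ t)   [distribute ∧ over ∨]
= (r ∧ ¬p ∧ ¬q ∧ ¬t) ∨ (¬r ∧ p ∧ ¬q ∧ ¬t) ∨ (¬r ∧ ¬p ∧ t) ∨ (p ∧ r ∧ t) ∨ (q ∧ t)   [simplify]

(r ∧ ¬p ∧ ¬q ∧ ¬t) ∨ (¬r ∧ p ∧ ¬q ∧ ¬t) ∨ (¬r ∧ ¬p ∧ t) ∨ (p ∧ r ∧ t) ∨ (q ∧ t)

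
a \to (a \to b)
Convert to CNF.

a \to (a \to b)
= \lnot a \lor (a \to b)   — eliminate \to
= \lnot a \lor \lnot a \lor b   — eliminate \to
= \lnot a \lor b   — simplify

\lnot a \lor b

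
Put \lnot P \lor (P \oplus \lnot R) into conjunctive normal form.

\lnot P \lor (P \oplus \lnot R)
= \lnot P \lor ((P \lor \lnot R) \land \lnot (P \land \lnot R))
= \lnot P \lor ((P \lor \lnot R) \land (\lnot P \lor \lnot \lnot R))
= \lnot P \lor ((P \lor \lnot R) \land (\lnot P \lor R))
= (\lnot P \lor P \lor \lnot R) \land (\lnot P \lor \lnot P \lor R)
= \lnot P \lor R

\lnot P \lor R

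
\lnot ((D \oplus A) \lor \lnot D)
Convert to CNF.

(\lnot D \lor A) \land D

\lnot ((D \oplus A) \lor \lnot D)
≡ \lnot (((D \lor A) \land \lnot (D \land A)) \lor \lnot D)   (expand \oplus)
≡ \lnot ((D \lor A) \land \lnot (D \land A)) \land \lnot \lnot D   (De Morgan)
≡ (\lnot (D \lor A) \lor \lnot \lnot (D \land A)) \land \lnot \lnot D   (De Morgan)
≡ ((\lnot D \land \lnot A) \lor \lnot \lnot (D \land A)) \land \lnot \lnot D   (De Morgan)
≡ ((\lnot D \land \lnot A) \lor (D \land A)) \land \lnot \lnot D   (double negation)
≡ ((\lnot D \land \lnot A) \lor (D \land A)) \land D   (double negation)
≡ (\lnot D \lor D) \land (\lnot D \lor A) \land (\lnot A \lor D) \land (\lnot A \lor A) \land D   (distribute \lor over \land)
≡ (\lnot D \lor A) \land D   (simplify)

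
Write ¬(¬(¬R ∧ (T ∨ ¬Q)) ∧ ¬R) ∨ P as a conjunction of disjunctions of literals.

¬(¬(¬R ∧ (T ∨ ¬Q)) ∧ ¬R) ∨ P
≡ ¬¬(¬R ∧ (T ∨ ¬Q)) ∨ ¬¬R ∨ P
≡ (¬R ∧ (T ∨ ¬Q)) ∨ ¬¬R ∨ P
≡ (¬R ∧ (T ∨ ¬Q)) ∨ R ∨ P
≡ (¬R ∨ R ∨ P) ∧ (T ∨ ¬Q ∨ R ∨ P)
≡ T ∨ ¬Q ∨ R ∨ P

T ∨ ¬Q ∨ R ∨ P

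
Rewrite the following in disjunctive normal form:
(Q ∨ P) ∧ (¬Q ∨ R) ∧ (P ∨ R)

Q ∧ R ∨ P ∧ ¬Q ∨ P ∧ R

(Q ∨ P) ∧ (¬Q ∨ R) ∧ (P ∨ R)
⇔ Q ∧ ¬Q ∧ P ∨ Q ∧ ¬Q ∧ R ∨ Q ∧ R ∧ P ∨ Q ∧ R ∧ R ∨ P ∧ ¬Q ∧ P ∨ P ∧ ¬Q ∧ R ∨ P ∧ R ∧ P ∨ P ∧ R ∧ R
⇔ Q ∧ R ∨ P ∧ ¬Q ∨ P ∧ R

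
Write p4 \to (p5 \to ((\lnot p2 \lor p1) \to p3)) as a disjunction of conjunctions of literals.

\lnot p4 \lor \lnot p5 \lor (p2 \land \lnot p1) \lor p3

p4 \to (p5 \to ((\lnot p2 \lor p1) \to p3))
≡ \lnot p4 \lor (p5 \to ((\lnot p2 \lor p1) \to p3))   (eliminate \to)
≡ \lnot p4 \lor \lnot p5 \lor ((\lnot p2 \lor p1) \to p3)   (eliminate \to)
≡ \lnot p4 \lor \lnot p5 \lor \lnot (\lnot p2 \lor p1) \lor p3   (eliminate \to)
≡ \lnot p4 \lor \lnot p5 \lor (\lnot \lnot p2 \land \lnot p1) \lor p3   (De Morgan)
≡ \lnot p4 \lor \lnot p5 \lor (p2 \land \lnot p1) \lor p3   (double negation)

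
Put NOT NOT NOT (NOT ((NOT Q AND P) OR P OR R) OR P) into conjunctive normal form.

NOT NOT NOT (NOT ((NOT Q AND P) OR P OR R) OR P)
≡ NOT (NOT ((NOT Q AND P) OR P OR R) OR P)   [double negation]
≡ NOT NOT ((NOT Q AND P) OR P OR R) AND NOT P   [De Morgan]
≡ ((NOT Q AND P) OR P OR R) AND NOT P   [double negation]
≡ (NOT Q OR P OR R) AND (P OR P OR R) AND NOT P   [distribute OR over AND]
≡ (P OR R) AND NOT P   [simplify]

(P OR R) AND NOT P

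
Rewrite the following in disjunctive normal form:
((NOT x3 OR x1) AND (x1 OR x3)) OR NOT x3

((NOT x3 OR x1) AND (x1 OR x3)) OR NOT x3
≡ (NOT x3 AND x1) OR (NOT x3 AND x3) OR (x1 AND x1) OR (x1 AND x3) OR NOT x3   [distribute AND over OR]
≡ x1 OR NOT x3   [simplify]

x1 OR NOT x3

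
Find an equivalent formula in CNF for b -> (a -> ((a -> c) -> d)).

b -> (a -> ((a -> c) -> d))
= ~b | (a -> ((a -> c) -> d))   — eliminate ->
= ~b | ~a | ((a -> c) -> d)   — eliminate ->
= ~b | ~a | ~(a -> c) | d   — eliminate ->
= ~b | ~a | ~(~a | c) | d   — eliminate ->
= ~b | ~a | (~~a & ~c) | d   — De Morgan
= ~b | ~a | (a & ~c) | d   — double negation
= (~b | ~a | a | d) & (~b | ~a | ~c | d)   — distribute | over &
= ~b | ~a | ~c | d   — simplify

~b | ~a | ~c | d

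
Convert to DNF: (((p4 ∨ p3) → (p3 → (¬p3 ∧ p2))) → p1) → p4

(((p4 ∨ p3) → (p3 → (¬p3 ∧ p2))) → p1) → p4
= ¬(((p4 ∨ p3) → (p3 → (¬p3 ∧ p2))) → p1) ∨ p4   — eliminate →
= ¬(¬((p4 ∨ p3) → (p3 → (¬p3 ∧ p2))) ∨ p1) ∨ p4   — eliminate →
= ¬(¬(¬(p4 ∨ p3) ∨ (p3 → (¬p3 ∧ p2))) ∨ p1) ∨ p4   — eliminate →
= ¬(¬(¬(p4 ∨ p3) ∨ ¬p3 ∨ (¬p3 ∧ p2)) ∨ p1) ∨ p4   — eliminate →
= (¬¬(¬(p4 ∨ p3) ∨ ¬p3 ∨ (¬p3 ∧ p2)) ∧ ¬p1) ∨ p4   — De Morgan
= ((¬(p4 ∨ p3) ∨ ¬p3 ∨ (¬p3 ∧ p2)) ∧ ¬p1) ∨ p4   — double negation
= (((¬p4 ∧ ¬p3) ∨ ¬p3 ∨ (¬p3 ∧ p2)) ∧ ¬p1) ∨ p4   — De Morgan
= (¬p4 ∧ ¬p3 ∧ ¬p1) ∨ (¬p3 ∧ ¬p1) ∨ (¬p3 ∧ p2 ∧ ¬p1) ∨ p4   — distribute ∧ over ∨
= (¬p3 ∧ ¬p1) ∨ p4   — simplify

(¬p3 ∧ ¬p1) ∨ p4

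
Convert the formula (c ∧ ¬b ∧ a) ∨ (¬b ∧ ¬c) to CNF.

¬b ∧ (a ∨ ¬c)

(c ∧ ¬b ∧ a) ∨ (¬b ∧ ¬c)
⇔ (c ∨ ¬b) ∧ (c ∨ ¬c) ∧ (¬b ∨ ¬b) ∧ (¬b ∨ ¬c) ∧ (a ∨ ¬b) ∧ (a ∨ ¬c)
⇔ ¬b ∧ (a ∨ ¬c)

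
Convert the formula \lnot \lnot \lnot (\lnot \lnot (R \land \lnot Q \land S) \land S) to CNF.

\lnot \lnot \lnot (\lnot \lnot (R \land \lnot Q \land S) \land S)
≡ \lnot (\lnot \lnot (R \land \lnot Q \land S) \land S)   (double negation)
≡ \lnot \lnot \lnot (R \land \lnot Q \land S) \lor \lnot S   (De Morgan)
≡ \lnot (R \land \lnot Q \land S) \lor \lnot S   (double negation)
≡ \lnot R \lor \lnot \lnot Q \lor \lnot S \lor \lnot S   (De Morgan)
≡ \lnot R \lor Q \lor \lnot S \lor \lnot S   (double negation)
≡ \lnot R \lor Q \lor \lnot S   (simplify)

\lnot R \lor Q \lor \lnot S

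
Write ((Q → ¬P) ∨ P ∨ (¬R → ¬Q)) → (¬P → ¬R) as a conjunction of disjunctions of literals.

((Q → ¬P) ∨ P ∨ (¬R → ¬Q)) → (¬P → ¬R)
⇔ ¬((Q → ¬P) ∨ P ∨ (¬R → ¬Q)) ∨ (¬P → ¬R)   [eliminate →]
⇔ ¬(¬Q ∨ ¬P ∨ P ∨ (¬R → ¬Q)) ∨ (¬P → ¬R)   [eliminate →]
⇔ ¬(¬Q ∨ ¬P ∨ P ∨ ¬¬R ∨ ¬Q) ∨ (¬P → ¬R)   [eliminate →]
⇔ ¬(¬Q ∨ ¬P ∨ P ∨ ¬¬R ∨ ¬Q) ∨ ¬¬P ∨ ¬R   [eliminate →]
⇔ (¬¬Q ∧ ¬¬P ∧ ¬P ∧ ¬¬¬R ∧ ¬¬Q) ∨ ¬¬P ∨ ¬R   [De Morgan]
⇔ (Q ∧ ¬¬P ∧ ¬P ∧ ¬¬¬R ∧ ¬¬Q) ∨ ¬¬P ∨ ¬R   [double negation]
⇔ (Q ∧ P ∧ ¬P ∧ ¬¬¬R ∧ ¬¬Q) ∨ ¬¬P ∨ ¬R   [double negation]
⇔ (Q ∧ P ∧ ¬P ∧ ¬R ∧ ¬¬Q) ∨ ¬¬P ∨ ¬R   [double negation]
⇔ (Q ∧ P ∧ ¬P ∧ ¬R ∧ Q) ∨ ¬¬P ∨ ¬R   [double negation]
⇔ (Q ∧ P ∧ ¬P ∧ ¬R ∧ Q) ∨ P ∨ ¬R   [double negation]
⇔ (Q ∨ P ∨ ¬R) ∧ (P ∨ P ∨ ¬R) ∧ (¬P ∨ P ∨ ¬R) ∧ (¬R ∨ P ∨ ¬R) ∧ (Q ∨ P ∨ ¬R)   [distribute ∨ over ∧]
⇔ P ∨ ¬R   [simplify]

P ∨ ¬R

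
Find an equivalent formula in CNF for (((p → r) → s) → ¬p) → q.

(((p → r) → s) → ¬p) → q
⇔ ¬(((p → r) → s) → ¬p) ∨ q   [eliminate →]
⇔ ¬(¬((p → r) → s) ∨ ¬p) ∨ q   [eliminate →]
⇔ ¬(¬(¬(p → r) ∨ s) ∨ ¬p) ∨ q   [eliminate →]
⇔ ¬(¬(¬(¬p ∨ r) ∨ s) ∨ ¬p) ∨ q   [eliminate →]
⇔ (¬¬(¬(¬p ∨ r) ∨ s) ∧ ¬¬p) ∨ q   [De Morgan]
⇔ ((¬(¬p ∨ r) ∨ s) ∧ ¬¬p) ∨ q   [double negation]
⇔ (((¬¬p ∧ ¬r) ∨ s) ∧ ¬¬p) ∨ q   [De Morgan]
⇔ (((p ∧ ¬r) ∨ s) ∧ ¬¬p) ∨ q   [double negation]
⇔ (((p ∧ ¬r) ∨ s) ∧ p) ∨ q   [double negation]
⇔ (p ∨ s ∨ q) ∧ (¬r ∨ s ∨ q) ∧ (p ∨ q)   [distribute ∨ over ∧]
⇔ (¬r ∨ s ∨ q) ∧ (p ∨ q)   [simplify]

(¬r ∨ s ∨ q) ∧ (p ∨ q)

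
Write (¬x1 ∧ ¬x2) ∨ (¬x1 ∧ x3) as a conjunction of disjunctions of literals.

(¬x1 ∧ ¬x2) ∨ (¬x1 ∧ x3)
≡ (¬x1 ∨ ¬x1) ∧ (¬x1 ∨ x3) ∧ (¬x2 ∨ ¬x1) ∧ (¬x2 ∨ x3)   — distribute ∨ over ∧
≡ ¬x1 ∧ (¬x2 ∨ x3)   — simplify

¬x1 ∧ (¬x2 ∨ x3)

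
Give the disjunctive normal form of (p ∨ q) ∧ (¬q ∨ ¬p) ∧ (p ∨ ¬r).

(p ∨ q) ∧ (¬q ∨ ¬p) ∧ (p ∨ ¬r)
≡ (p ∧ ¬q ∧ p) ∨ (p ∧ ¬q ∧ ¬r) ∨ (p ∧ ¬p ∧ p) ∨ (p ∧ ¬p ∧ ¬r) ∨ (q ∧ ¬q ∧ p) ∨ (q ∧ ¬q ∧ ¬r) ∨ (q ∧ ¬p ∧ p) ∨ (q ∧ ¬p ∧ ¬r)   [distribute ∧ over ∨]
≡ (p ∧ ¬q) ∨ (q ∧ ¬p ∧ ¬r)   [simplify]

(p ∧ ¬q) ∨ (q ∧ ¬p ∧ ¬r)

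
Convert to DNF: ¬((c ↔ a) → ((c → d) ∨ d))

¬((c ↔ a) → ((c → d) ∨ d))
≡ ¬(¬(c ↔ a) ∨ (c → d) ∨ d)   — eliminate →
≡ ¬(¬((c → a) ∧ (a → c)) ∨ (c → d) ∨ d)   — eliminate ↔
≡ ¬(¬((¬c ∨ a) ∧ (a → c)) ∨ (c → d) ∨ d)   — eliminate →
≡ ¬(¬((¬c ∨ a) ∧ (¬a ∨ c)) ∨ (c → d) ∨ d)   — eliminate →
≡ ¬(¬((¬c ∨ a) ∧ (¬a ∨ c)) ∨ ¬c ∨ d ∨ d)   — eliminate →
≡ ¬¬((¬c ∨ a) ∧ (¬a ∨ c)) ∧ ¬¬c ∧ ¬d ∧ ¬d   — De Morgan
≡ (¬c ∨ a) ∧ (¬a ∨ c) ∧ ¬¬c ∧ ¬d ∧ ¬d   — double negation
≡ (¬c ∨ a) ∧ (¬a ∨ c) ∧ c ∧ ¬d ∧ ¬d   — double negation
≡ (¬c ∧ ¬a ∧ c ∧ ¬d ∧ ¬d) ∨ (¬c ∧ c ∧ c ∧ ¬d ∧ ¬d) ∨ (a ∧ ¬a ∧ c ∧ ¬d ∧ ¬d) ∨ (a ∧ c ∧ c ∧ ¬d ∧ ¬d)   — distribute ∧ over ∨
≡ a ∧ c ∧ ¬d   — simplify

a ∧ c ∧ ¬d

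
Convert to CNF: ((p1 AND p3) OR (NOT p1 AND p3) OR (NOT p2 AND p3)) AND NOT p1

((p1 AND p3) OR (NOT p1 AND p3) OR (NOT p2 AND p3)) AND NOT p1
⇔ (p1 OR NOT p1 OR NOT p2) AND (p1 OR NOT p1 OR p3) AND (p1 OR p3 OR NOT p2) AND (p1 OR p3 OR p3) AND (p3 OR NOT p1 OR NOT p2) AND (p3 OR NOT p1 OR p3) AND (p3 OR p3 OR NOT p2) AND (p3 OR p3 OR p3) AND NOT p1   [distribute OR over AND]
⇔ p3 AND NOT p1   [simplify]

p3 AND NOT p1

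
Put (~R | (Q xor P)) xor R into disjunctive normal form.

~R | (R & ~Q & ~P) | (R & P & Q)

(~R | (Q xor P)) xor R
⇔ ((~R | (Q xor P)) & ~R) | (~(~R | (Q xor P)) & R)   (expand xor)
⇔ ((~R | (Q & ~P) | (~Q & P)) & ~R) | (~(~R | (Q xor P)) & R)   (expand xor)
⇔ ((~R | (Q & ~P) | (~Q & P)) & ~R) | (~(~R | (Q & ~P) | (~Q & P)) & R)   (expand xor)
⇔ ((~R | (Q & ~P) | (~Q & P)) & ~R) | (~~R & ~(Q & ~P) & ~(~Q & P) & R)   (De Morgan)
⇔ ((~R | (Q & ~P) | (~Q & P)) & ~R) | (R & ~(Q & ~P) & ~(~Q & P) & R)   (double negation)
⇔ ((~R | (Q & ~P) | (~Q & P)) & ~R) | (R & (~Q | ~~P) & ~(~Q & P) & R)   (De Morgan)
⇔ ((~R | (Q & ~P) | (~Q & P)) & ~R) | (R & (~Q | P) & ~(~Q & P) & R)   (double negation)
⇔ ((~R | (Q & ~P) | (~Q & P)) & ~R) | (R & (~Q | P) & (~~Q | ~P) & R)   (De Morgan)
⇔ ((~R | (Q & ~P) | (~Q & P)) & ~R) | (R & (~Q | P) & (Q | ~P) & R)   (double negation)
⇔ (~R & ~R) | (Q & ~P & ~R) | (~Q & P & ~R) | (R & ~Q & Q & R) | (R & ~Q & ~P & R) | (R & P & Q & R) | (R & P & ~P & R)   (distribute & over |)
⇔ ~R | (R & ~Q & ~P) | (R & P & Q)   (simplify)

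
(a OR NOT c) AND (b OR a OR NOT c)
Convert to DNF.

a OR NOT c

(a OR NOT c) AND (b OR a OR NOT c)
⇔ (a AND b) OR (a AND a) OR (a AND NOT c) OR (NOT c AND b) OR (NOT c AND a) OR (NOT c AND NOT c)   [distribute AND over OR]
⇔ a OR NOT c   [simplify]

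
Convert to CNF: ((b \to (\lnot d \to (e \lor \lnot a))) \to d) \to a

\lnot d \lor a

((b \to (\lnot d \to (e \lor \lnot a))) \to d) \to a
= \lnot ((b \to (\lnot d \to (e \lor \lnot a))) \to d) \lor a   [eliminate \to]
= \lnot (\lnot (b \to (\lnot d \to (e \lor \lnot a))) \lor d) \lor a   [eliminate \to]
= \lnot (\lnot (\lnot b \lor (\lnot d \to (e \lor \lnot a))) \lor d) \lor a   [eliminate \to]
= \lnot (\lnot (\lnot b \lor \lnot \lnot d \lor e \lor \lnot a) \lor d) \lor a   [eliminate \to]
= (\lnot \lnot (\lnot b \lor \lnot \lnot d \lor e \lor \lnot a) \land \lnot d) \lor a   [De Morgan]
= ((\lnot b \lor \lnot \lnot d \lor e \lor \lnot a) \land \lnot d) \lor a   [double negation]
= ((\lnot b \lor d \lor e \lor \lnot a) \land \lnot d) \lor a   [double negation]
= (\lnot b \lor d \lor e \lor \lnot a \lor a) \land (\lnot d \lor a)   [distribute \lor over \land]
= \lnot d \lor a   [simplify]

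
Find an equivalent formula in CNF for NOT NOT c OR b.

c OR b

NOT NOT c OR b
= c OR b   [double negation]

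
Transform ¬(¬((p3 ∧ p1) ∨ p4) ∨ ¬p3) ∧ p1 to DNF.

¬(¬((p3 ∧ p1) ∨ p4) ∨ ¬p3) ∧ p1
= ¬¬((p3 ∧ p1) ∨ p4) ∧ ¬¬p3 ∧ p1   — De Morgan
= ((p3 ∧ p1) ∨ p4) ∧ ¬¬p3 ∧ p1   — double negation
= ((p3 ∧ p1) ∨ p4) ∧ p3 ∧ p1   — double negation
= (p3 ∧ p1 ∧ p3 ∧ p1) ∨ (p4 ∧ p3 ∧ p1)   — distribute ∧ over ∨
= p3 ∧ p1   — simplify

p3 ∧ p1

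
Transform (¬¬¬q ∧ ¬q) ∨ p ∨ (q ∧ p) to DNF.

¬q ∨ p

(¬¬¬q ∧ ¬q) ∨ p ∨ (q ∧ p)
= (¬q ∧ ¬q) ∨ p ∨ (q ∧ p)   [double negation]
= ¬q ∨ p   [simplify]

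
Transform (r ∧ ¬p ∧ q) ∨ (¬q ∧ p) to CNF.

(r ∧ ¬p ∧ q) ∨ (¬q ∧ p)
⇔ (r ∨ ¬q) ∧ (r ∨ p) ∧ (¬p ∨ ¬q) ∧ (¬p ∨ p) ∧ (q ∨ ¬q) ∧ (q ∨ p)   (distribute ∨ over ∧)
⇔ (r ∨ ¬q) ∧ (r ∨ p) ∧ (¬p ∨ ¬q) ∧ (q ∨ p)   (simplify)

(r ∨ ¬q) ∧ (r ∨ p) ∧ (¬p ∨ ¬q) ∧ (q ∨ p)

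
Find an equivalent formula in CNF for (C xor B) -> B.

(C xor B) -> B
≡ ~(C xor B) | B   [eliminate ->]
≡ ~((C | B) & ~(C & B)) | B   [expand xor]
≡ ~(C | B) | ~~(C & B) | B   [De Morgan]
≡ (~C & ~B) | ~~(C & B) | B   [De Morgan]
≡ (~C & ~B) | (C & B) | B   [double negation]
≡ (~C | C | B) & (~C | B | B) & (~B | C | B) & (~B | B | B)   [distribute | over &]
≡ ~C | B   [simplify]

~C | B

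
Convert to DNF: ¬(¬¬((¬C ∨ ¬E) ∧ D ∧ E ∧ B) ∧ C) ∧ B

C ∧ E ∧ B ∨ ¬D ∧ B ∨ ¬E ∧ B ∨ ¬C ∧ B

¬(¬¬((¬C ∨ ¬E) ∧ D ∧ E ∧ B) ∧ C) ∧ B
≡ (¬¬¬((¬C ∨ ¬E) ∧ D ∧ E ∧ B) ∨ ¬C) ∧ B
≡ (¬((¬C ∨ ¬E) ∧ D ∧ E ∧ B) ∨ ¬C) ∧ B
≡ (¬(¬C ∨ ¬E) ∨ ¬D ∨ ¬E ∨ ¬B ∨ ¬C) ∧ B
≡ (¬¬C ∧ ¬¬E ∨ ¬D ∨ ¬E ∨ ¬B ∨ ¬C) ∧ B
≡ (C ∧ ¬¬E ∨ ¬D ∨ ¬E ∨ ¬B ∨ ¬C) ∧ B
≡ (C ∧ E ∨ ¬D ∨ ¬E ∨ ¬B ∨ ¬C) ∧ B
≡ C ∧ E ∧ B ∨ ¬D ∧ B ∨ ¬E ∧ B ∨ ¬B ∧ B ∨ ¬C ∧ B
≡ C ∧ E ∧ B ∨ ¬D ∧ B ∨ ¬E ∧ B ∨ ¬C ∧ B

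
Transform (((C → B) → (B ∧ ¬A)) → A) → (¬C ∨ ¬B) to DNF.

(((C → B) → (B ∧ ¬A)) → A) → (¬C ∨ ¬B)
≡ ¬(((C → B) → (B ∧ ¬A)) → A) ∨ ¬C ∨ ¬B   — eliminate →
≡ ¬(¬((C → B) → (B ∧ ¬A)) ∨ A) ∨ ¬C ∨ ¬B   — eliminate →
≡ ¬(¬(¬(C → B) ∨ (B ∧ ¬A)) ∨ A) ∨ ¬C ∨ ¬B   — eliminate →
≡ ¬(¬(¬(¬C ∨ B) ∨ (B ∧ ¬A)) ∨ A) ∨ ¬C ∨ ¬B   — eliminate →
≡ (¬¬(¬(¬C ∨ B) ∨ (B ∧ ¬A)) ∧ ¬A) ∨ ¬C ∨ ¬B   — De Morgan
≡ ((¬(¬C ∨ B) ∨ (B ∧ ¬A)) ∧ ¬A) ∨ ¬C ∨ ¬B   — double negation
≡ (((¬¬C ∧ ¬B) ∨ (B ∧ ¬A)) ∧ ¬A) ∨ ¬C ∨ ¬B   — De Morgan
≡ (((C ∧ ¬B) ∨ (B ∧ ¬A)) ∧ ¬A) ∨ ¬C ∨ ¬B   — double negation
≡ (C ∧ ¬B ∧ ¬A) ∨ (B ∧ ¬A ∧ ¬A) ∨ ¬C ∨ ¬B   — distribute ∧ over ∨
≡ (B ∧ ¬A) ∨ ¬C ∨ ¬B   — simplify

(B ∧ ¬A) ∨ ¬C ∨ ¬B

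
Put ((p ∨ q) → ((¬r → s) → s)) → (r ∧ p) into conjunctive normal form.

((p ∨ q) → ((¬r → s) → s)) → (r ∧ p)
⇔ ¬((p ∨ q) → ((¬r → s) → s)) ∨ (r ∧ p)   [eliminate →]
⇔ ¬(¬(p ∨ q) ∨ ((¬r → s) → s)) ∨ (r ∧ p)   [eliminate →]
⇔ ¬(¬(p ∨ q) ∨ ¬(¬r → s) ∨ s) ∨ (r ∧ p)   [eliminate →]
⇔ ¬(¬(p ∨ q) ∨ ¬(¬¬r ∨ s) ∨ s) ∨ (r ∧ p)   [eliminate →]
⇔ (¬¬(p ∨ q) ∧ ¬¬(¬¬r ∨ s) ∧ ¬s) ∨ (r ∧ p)   [De Morgan]
⇔ ((p ∨ q) ∧ ¬¬(¬¬r ∨ s) ∧ ¬s) ∨ (r ∧ p)   [double negation]
⇔ ((p ∨ q) ∧ (¬¬r ∨ s) ∧ ¬s) ∨ (r ∧ p)   [double negation]
⇔ ((p ∨ q) ∧ (r ∨ s) ∧ ¬s) ∨ (r ∧ p)   [double negation]
⇔ (p ∨ q ∨ r) ∧ (p ∨ q ∨ p) ∧ (r ∨ s ∨ r) ∧ (r ∨ s ∨ p) ∧ (¬s ∨ r) ∧ (¬s ∨ p)   [distribute ∨ over ∧]
⇔ (p ∨ q) ∧ (r ∨ s) ∧ (¬s ∨ r) ∧ (¬s ∨ p)   [simplify]

(p ∨ q) ∧ (r ∨ s) ∧ (¬s ∨ r) ∧ (¬s ∨ p)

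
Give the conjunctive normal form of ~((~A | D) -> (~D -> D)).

(~A | D) & ~D

~((~A | D) -> (~D -> D))
≡ ~(~(~A | D) | (~D -> D))   [eliminate ->]
≡ ~(~(~A | D) | ~~D | D)   [eliminate ->]
≡ ~~(~A | D) & ~~~D & ~D   [De Morgan]
≡ (~A | D) & ~~~D & ~D   [double negation]
≡ (~A | D) & ~D & ~D   [double negation]
≡ (~A | D) & ~D   [simplify]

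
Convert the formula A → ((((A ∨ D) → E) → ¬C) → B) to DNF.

A → ((((A ∨ D) → E) → ¬C) → B)
≡ ¬A ∨ ((((A ∨ D) → E) → ¬C) → B)   [eliminate →]
≡ ¬A ∨ ¬(((A ∨ D) → E) → ¬C) ∨ B   [eliminate →]
≡ ¬A ∨ ¬(¬((A ∨ D) → E) ∨ ¬C) ∨ B   [eliminate →]
≡ ¬A ∨ ¬(¬(¬(A ∨ D) ∨ E) ∨ ¬C) ∨ B   [eliminate →]
≡ ¬A ∨ (¬¬(¬(A ∨ D) ∨ E) ∧ ¬¬C) ∨ B   [De Morgan]
≡ ¬A ∨ ((¬(A ∨ D) ∨ E) ∧ ¬¬C) ∨ B   [double negation]
≡ ¬A ∨ (((¬A ∧ ¬D) ∨ E) ∧ ¬¬C) ∨ B   [De Morgan]
≡ ¬A ∨ (((¬A ∧ ¬D) ∨ E) ∧ C) ∨ B   [double negation]
≡ ¬A ∨ (¬A ∧ ¬D ∧ C) ∨ (E ∧ C) ∨ B   [distribute ∧ over ∨]
≡ ¬A ∨ (E ∧ C) ∨ B   [simplify]

¬A ∨ (E ∧ C) ∨ B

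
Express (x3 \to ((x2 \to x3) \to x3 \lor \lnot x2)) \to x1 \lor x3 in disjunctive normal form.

(x3 \to ((x2 \to x3) \to x3 \lor \lnot x2)) \to x1 \lor x3
≡ \lnot (x3 \to ((x2 \to x3) \to x3 \lor \lnot x2)) \lor x1 \lor x3   (eliminate \to)
≡ \lnot (\lnot x3 \lor ((x2 \to x3) \to x3 \lor \lnot x2)) \lor x1 \lor x3   (eliminate \to)
≡ \lnot (\lnot x3 \lor \lnot (x2 \to x3) \lor x3 \lor \lnot x2) \lor x1 \lor x3   (eliminate \to)
≡ \lnot (\lnot x3 \lor \lnot (\lnot x2 \lor x3) \lor x3 \lor \lnot x2) \lor x1 \lor x3   (eliminate \to)
≡ \lnot \lnot x3 \land \lnot \lnot (\lnot x2 \lor x3) \land \lnot x3 \land \lnot \lnot x2 \lor x1 \lor x3   (De Morgan)
≡ x3 \land \lnot \lnot (\lnot x2 \lor x3) \land \lnot x3 \land \lnot \lnot x2 \lor x1 \lor x3   (double negation)
≡ x3 \land (\lnot x2 \lor x3) \land \lnot x3 \land \lnot \lnot x2 \lor x1 \lor x3   (double negation)
≡ x3 \land (\lnot x2 \lor x3) \land \lnot x3 \land x2 \lor x1 \lor x3   (double negation)
≡ x3 \land \lnot x2 \land \lnot x3 \land x2 \lor x3 \land x3 \land \lnot x3 \land x2 \lor x1 \lor x3   (distribute \land over \lor)
≡ x1 \lor x3   (simplify)

x1 \lor x3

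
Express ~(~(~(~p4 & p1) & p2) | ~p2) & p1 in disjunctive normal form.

p4 & p2 & p1

~(~(~(~p4 & p1) & p2) | ~p2) & p1
≡ ~~(~(~p4 & p1) & p2) & ~~p2 & p1   — De Morgan
≡ ~(~p4 & p1) & p2 & ~~p2 & p1   — double negation
≡ (~~p4 | ~p1) & p2 & ~~p2 & p1   — De Morgan
≡ (p4 | ~p1) & p2 & ~~p2 & p1   — double negation
≡ (p4 | ~p1) & p2 & p2 & p1   — double negation
≡ (p4 & p2 & p2 & p1) | (~p1 & p2 & p2 & p1)   — distribute & over |
≡ p4 & p2 & p1   — simplify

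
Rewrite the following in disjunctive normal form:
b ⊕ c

(b ∧ ¬c) ∨ (¬b ∧ c)

b ⊕ c
≡ (b ∧ ¬c) ∨ (¬b ∧ c)   [expand ⊕]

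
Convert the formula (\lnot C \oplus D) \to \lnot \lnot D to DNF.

(C \land \lnot D) \lor D

(\lnot C \oplus D) \to \lnot \lnot D
≡ \lnot (\lnot C \oplus D) \lor \lnot \lnot D   — eliminate \to
≡ \lnot ((\lnot C \land \lnot D) \lor (\lnot \lnot C \land D)) \lor \lnot \lnot D   — expand \oplus
≡ (\lnot (\lnot C \land \lnot D) \land \lnot (\lnot \lnot C \land D)) \lor \lnot \lnot D   — De Morgan
≡ ((\lnot \lnot C \lor \lnot \lnot D) \land \lnot (\lnot \lnot C \land D)) \lor \lnot \lnot D   — De Morgan
≡ ((C \lor \lnot \lnot D) \land \lnot (\lnot \lnot C \land D)) \lor \lnot \lnot D   — double negation
≡ ((C \lor D) \land \lnot (\lnot \lnot C \land D)) \lor \lnot \lnot D   — double negation
≡ ((C \lor D) \land (\lnot \lnot \lnot C \lor \lnot D)) \lor \lnot \lnot D   — De Morgan
≡ ((C \lor D) \land (\lnot C \lor \lnot D)) \lor \lnot \lnot D   — double negation
≡ ((C \lor D) \land (\lnot C \lor \lnot D)) \lor D   — double negation
≡ (C \land \lnot C) \lor (C \land \lnot D) \lor (D \land \lnot C) \lor (D \land \lnot D) \lor D   — distribute \land over \lor
≡ (C \land \lnot D) \lor D   — simplify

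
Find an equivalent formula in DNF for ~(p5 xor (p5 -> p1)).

~(p5 xor (p5 -> p1))
≡ ~((p5 & ~(p5 -> p1)) | (~p5 & (p5 -> p1)))   — expand xor
≡ ~((p5 & ~(~p5 | p1)) | (~p5 & (p5 -> p1)))   — eliminate ->
≡ ~((p5 & ~(~p5 | p1)) | (~p5 & (~p5 | p1)))   — eliminate ->
≡ ~(p5 & ~(~p5 | p1)) & ~(~p5 & (~p5 | p1))   — De Morgan
≡ (~p5 | ~~(~p5 | p1)) & ~(~p5 & (~p5 | p1))   — De Morgan
≡ (~p5 | ~p5 | p1) & ~(~p5 & (~p5 | p1))   — double negation
≡ (~p5 | ~p5 | p1) & (~~p5 | ~(~p5 | p1))   — De Morgan
≡ (~p5 | ~p5 | p1) & (p5 | ~(~p5 | p1))   — double negation
≡ (~p5 | ~p5 | p1) & (p5 | (~~p5 & ~p1))   — De Morgan
≡ (~p5 | ~p5 | p1) & (p5 | (p5 & ~p1))   — double negation
≡ (~p5 & p5) | (~p5 & p5 & ~p1) | (~p5 & p5) | (~p5 & p5 & ~p1) | (p1 & p5) | (p1 & p5 & ~p1)   — distribute & over |
≡ p1 & p5   — simplify

p1 & p5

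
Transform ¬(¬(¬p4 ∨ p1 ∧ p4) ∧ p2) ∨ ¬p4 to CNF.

¬p4 ∨ p1 ∨ ¬p2

¬(¬(¬p4 ∨ p1 ∧ p4) ∧ p2) ∨ ¬p4
≡ ¬¬(¬p4 ∨ p1 ∧ p4) ∨ ¬p2 ∨ ¬p4   [De Morgan]
≡ ¬p4 ∨ p1 ∧ p4 ∨ ¬p2 ∨ ¬p4   [double negation]
≡ (¬p4 ∨ p1 ∨ ¬p2 ∨ ¬p4) ∧ (¬p4 ∨ p4 ∨ ¬p2 ∨ ¬p4)   [distribute ∨ over ∧]
≡ ¬p4 ∨ p1 ∨ ¬p2   [simplify]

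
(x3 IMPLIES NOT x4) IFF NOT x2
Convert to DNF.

(x3 AND x4 AND x2) OR (NOT x2 AND NOT x3) OR (NOT x2 AND NOT x4)

(x3 IMPLIES NOT x4) IFF NOT x2
= ((x3 IMPLIES NOT x4) IMPLIES NOT x2) AND (NOT x2 IMPLIES (x3 IMPLIES NOT x4))   — eliminate IFF
= (NOT (x3 IMPLIES NOT x4) OR NOT x2) AND (NOT x2 IMPLIES (x3 IMPLIES NOT x4))   — eliminate IMPLIES
= (NOT (NOT x3 OR NOT x4) OR NOT x2) AND (NOT x2 IMPLIES (x3 IMPLIES NOT x4))   — eliminate IMPLIES
= (NOT (NOT x3 OR NOT x4) OR NOT x2) AND (NOT NOT x2 OR (x3 IMPLIES NOT x4))   — eliminate IMPLIES
= (NOT (NOT x3 OR NOT x4) OR NOT x2) AND (NOT NOT x2 OR NOT x3 OR NOT x4)   — eliminate IMPLIES
= ((NOT NOT x3 AND NOT NOT x4) OR NOT x2) AND (NOT NOT x2 OR NOT x3 OR NOT x4)   — De Morgan
= ((x3 AND NOT NOT x4) OR NOT x2) AND (NOT NOT x2 OR NOT x3 OR NOT x4)   — double negation
= ((x3 AND x4) OR NOT x2) AND (NOT NOT x2 OR NOT x3 OR NOT x4)   — double negation
= ((x3 AND x4) OR NOT x2) AND (x2 OR NOT x3 OR NOT x4)   — double negation
= (x3 AND x4 AND x2) OR (x3 AND x4 AND NOT x3) OR (x3 AND x4 AND NOT x4) OR (NOT x2 AND x2) OR (NOT x2 AND NOT x3) OR (NOT x2 AND NOT x4)   — distribute AND over OR
= (x3 AND x4 AND x2) OR (NOT x2 AND NOT x3) OR (NOT x2 AND NOT x4)   — simplify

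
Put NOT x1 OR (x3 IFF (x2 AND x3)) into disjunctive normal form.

NOT x1 OR NOT x3 OR (x2 AND x3)

NOT x1 OR (x3 IFF (x2 AND x3))
≡ NOT x1 OR ((x3 IMPLIES (x2 AND x3)) AND ((x2 AND x3) IMPLIES x3))   — eliminate IFF
≡ NOT x1 OR ((NOT x3 OR (x2 AND x3)) AND ((x2 AND x3) IMPLIES x3))   — eliminate IMPLIES
≡ NOT x1 OR ((NOT x3 OR (x2 AND x3)) AND (NOT (x2 AND x3) OR x3))   — eliminate IMPLIES
≡ NOT x1 OR ((NOT x3 OR (x2 AND x3)) AND (NOT x2 OR NOT x3 OR x3))   — De Morgan
≡ NOT x1 OR (NOT x3 AND NOT x2) OR (NOT x3 AND NOT x3) OR (NOT x3 AND x3) OR (x2 AND x3 AND NOT x2) OR (x2 AND x3 AND NOT x3) OR (x2 AND x3 AND x3)   — distribute AND over OR
≡ NOT x1 OR NOT x3 OR (x2 AND x3)   — simplify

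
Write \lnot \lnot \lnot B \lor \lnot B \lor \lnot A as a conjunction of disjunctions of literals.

\lnot \lnot \lnot B \lor \lnot B \lor \lnot A
≡ \lnot B \lor \lnot B \lor \lnot A   [double negation]
≡ \lnot B \lor \lnot A   [simplify]

\lnot B \lor \lnot A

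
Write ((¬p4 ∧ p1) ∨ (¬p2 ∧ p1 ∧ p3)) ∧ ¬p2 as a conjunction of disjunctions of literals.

(¬p4 ∨ p3) ∧ p1 ∧ ¬p2

((¬p4 ∧ p1) ∨ (¬p2 ∧ p1 ∧ p3)) ∧ ¬p2
= (¬p4 ∨ ¬p2) ∧ (¬p4 ∨ p1) ∧ (¬p4 ∨ p3) ∧ (p1 ∨ ¬p2) ∧ (p1 ∨ p1) ∧ (p1 ∨ p3) ∧ ¬p2
= (¬p4 ∨ p3) ∧ p1 ∧ ¬p2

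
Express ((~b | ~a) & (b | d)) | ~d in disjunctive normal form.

((~b | ~a) & (b | d)) | ~d
≡ (~b & b) | (~b & d) | (~a & b) | (~a & d) | ~d
≡ (~b & d) | (~a & b) | (~a & d) | ~d

(~b & d) | (~a & b) | (~a & d) | ~d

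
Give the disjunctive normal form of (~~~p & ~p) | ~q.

(~~~p & ~p) | ~q
⇔ (~p & ~p) | ~q   (double negation)
⇔ ~p | ~q   (simplify)

~p | ~q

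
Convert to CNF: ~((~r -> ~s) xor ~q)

~((~r -> ~s) xor ~q)
= ~(((~r -> ~s) | ~q) & ~((~r -> ~s) & ~q))   [expand xor]
= ~((~~r | ~s | ~q) & ~((~r -> ~s) & ~q))   [eliminate ->]
= ~((~~r | ~s | ~q) & ~((~~r | ~s) & ~q))   [eliminate ->]
= ~(~~r | ~s | ~q) | ~~((~~r | ~s) & ~q)   [De Morgan]
= (~~~r & ~~s & ~~q) | ~~((~~r | ~s) & ~q)   [De Morgan]
= (~r & ~~s & ~~q) | ~~((~~r | ~s) & ~q)   [double negation]
= (~r & s & ~~q) | ~~((~~r | ~s) & ~q)   [double negation]
= (~r & s & q) | ~~((~~r | ~s) & ~q)   [double negation]
= (~r & s & q) | ((~~r | ~s) & ~q)   [double negation]
= (~r & s & q) | ((r | ~s) & ~q)   [double negation]
= (~r | r | ~s) & (~r | ~q) & (s | r | ~s) & (s | ~q) & (q | r | ~s) & (q | ~q)   [distribute | over &]
= (~r | ~q) & (s | ~q) & (q | r | ~s)   [simplify]

(~r | ~q) & (s | ~q) & (q | r | ~s)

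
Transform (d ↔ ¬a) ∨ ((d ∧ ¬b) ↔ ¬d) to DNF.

(¬d ∧ a) ∨ (¬a ∧ d) ∨ (b ∧ d)

(d ↔ ¬a) ∨ ((d ∧ ¬b) ↔ ¬d)
≡ ((d → ¬a) ∧ (¬a → d)) ∨ ((d ∧ ¬b) ↔ ¬d)   — eliminate ↔
≡ ((¬d ∨ ¬a) ∧ (¬a → d)) ∨ ((d ∧ ¬b) ↔ ¬d)   — eliminate →
≡ ((¬d ∨ ¬a) ∧ (¬¬a ∨ d)) ∨ ((d ∧ ¬b) ↔ ¬d)   — eliminate →
≡ ((¬d ∨ ¬a) ∧ (¬¬a ∨ d)) ∨ (((d ∧ ¬b) → ¬d) ∧ (¬d → (d ∧ ¬b)))   — eliminate ↔
≡ ((¬d ∨ ¬a) ∧ (¬¬a ∨ d)) ∨ ((¬(d ∧ ¬b) ∨ ¬d) ∧ (¬d → (d ∧ ¬b)))   — eliminate →
≡ ((¬d ∨ ¬a) ∧ (¬¬a ∨ d)) ∨ ((¬(d ∧ ¬b) ∨ ¬d) ∧ (¬¬d ∨ (d ∧ ¬b)))   — eliminate →
≡ ((¬d ∨ ¬a) ∧ (a ∨ d)) ∨ ((¬(d ∧ ¬b) ∨ ¬d) ∧ (¬¬d ∨ (d ∧ ¬b)))   — double negation
≡ ((¬d ∨ ¬a) ∧ (a ∨ d)) ∨ ((¬d ∨ ¬¬b ∨ ¬d) ∧ (¬¬d ∨ (d ∧ ¬b)))   — De Morgan
≡ ((¬d ∨ ¬a) ∧ (a ∨ d)) ∨ ((¬d ∨ b ∨ ¬d) ∧ (¬¬d ∨ (d ∧ ¬b)))   — double negation
≡ ((¬d ∨ ¬a) ∧ (a ∨ d)) ∨ ((¬d ∨ b ∨ ¬d) ∧ (d ∨ (d ∧ ¬b)))   — double negation
≡ (¬d ∧ a) ∨ (¬d ∧ d) ∨ (¬a ∧ a) ∨ (¬a ∧ d) ∨ (¬d ∧ d) ∨ (¬d ∧ d ∧ ¬b) ∨ (b ∧ d) ∨ (b ∧ d ∧ ¬b) ∨ (¬d ∧ d) ∨ (¬d ∧ d ∧ ¬b)   — distribute ∧ over ∨
≡ (¬d ∧ a) ∨ (¬a ∧ d) ∨ (b ∧ d)   — simplify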